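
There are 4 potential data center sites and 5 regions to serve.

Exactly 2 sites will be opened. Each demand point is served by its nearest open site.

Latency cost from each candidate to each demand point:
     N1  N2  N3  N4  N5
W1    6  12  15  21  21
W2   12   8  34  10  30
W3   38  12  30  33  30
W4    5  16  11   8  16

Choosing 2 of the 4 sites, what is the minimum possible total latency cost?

Open {W2, W4}.
  N1→W4 5, N2→W2 8, N3→W4 11, N4→W4 8, N5→W4 16  ⇒ total 48.
Compare {W1, W4}: total 52.
Compare {W3, W4}: total 52.
No size-2 selection does better; minimum is 48.

48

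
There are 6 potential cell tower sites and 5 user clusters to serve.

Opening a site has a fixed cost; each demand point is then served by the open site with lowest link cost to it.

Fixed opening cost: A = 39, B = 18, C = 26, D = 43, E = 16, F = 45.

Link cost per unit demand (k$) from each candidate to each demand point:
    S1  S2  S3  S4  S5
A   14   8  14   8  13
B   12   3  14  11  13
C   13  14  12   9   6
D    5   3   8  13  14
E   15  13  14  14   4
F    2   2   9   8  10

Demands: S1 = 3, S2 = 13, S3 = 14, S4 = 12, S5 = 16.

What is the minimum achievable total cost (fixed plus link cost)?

Open {E, F}: assign each demand point to its cheapest open site.
  S1→F 3×2=6, S2→F 13×2=26, S3→F 14×9=126, S4→F 12×8=96, S5→E 16×4=64
  link cost 318, fixed 61 → total 379.
Compare {B, E, F}: link cost 318 + fixed 79 = 397.
Compare {C, E, F}: link cost 318 + fixed 87 = 405.
Compare {D, E, F}: link cost 304 + fixed 104 = 408.
All other subsets cost ≥ 397. Minimum total cost: 379.

379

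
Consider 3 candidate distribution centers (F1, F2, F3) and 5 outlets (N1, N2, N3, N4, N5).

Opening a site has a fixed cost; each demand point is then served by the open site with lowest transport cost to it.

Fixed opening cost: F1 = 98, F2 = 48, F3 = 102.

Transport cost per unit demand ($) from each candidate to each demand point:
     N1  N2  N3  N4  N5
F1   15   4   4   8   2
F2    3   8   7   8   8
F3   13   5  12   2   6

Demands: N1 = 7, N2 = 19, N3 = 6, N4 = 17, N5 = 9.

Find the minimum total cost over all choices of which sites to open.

Open {F2, F3}: assign each demand point to its cheapest open site.
  N1→F2 7×3=21, N2→F3 19×5=95, N3→F2 6×7=42, N4→F3 17×2=34, N5→F3 9×6=54
  transport cost 246, fixed 150 → total 396.
Compare {F1, F2}: transport cost 275 + fixed 146 = 421.
Compare {F1, F2, F3}: transport cost 173 + fixed 248 = 421.
Compare {F1, F3}: transport cost 243 + fixed 200 = 443.
All other subsets cost ≥ 421. Minimum total cost: 396.

396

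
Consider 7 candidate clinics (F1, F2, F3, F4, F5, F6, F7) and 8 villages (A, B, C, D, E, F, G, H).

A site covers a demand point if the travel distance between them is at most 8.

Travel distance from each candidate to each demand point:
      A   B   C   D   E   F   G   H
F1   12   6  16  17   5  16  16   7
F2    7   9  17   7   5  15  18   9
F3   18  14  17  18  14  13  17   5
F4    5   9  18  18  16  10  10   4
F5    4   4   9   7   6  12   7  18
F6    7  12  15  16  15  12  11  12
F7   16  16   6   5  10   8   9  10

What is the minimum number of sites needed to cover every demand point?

Coverage sets (demand points within 8 of each site):
  F1: {B, E, H}
  F2: {A, D, E}
  F3: {H}
  F4: {A, H}
  F5: {A, B, D, E, G}
  F6: {A}
  F7: {C, D, F}
No 2 sites suffice: every size-2 union leaves at least one demand point uncovered.
But {F1, F5, F7} covers everything, so the minimum is 3.

3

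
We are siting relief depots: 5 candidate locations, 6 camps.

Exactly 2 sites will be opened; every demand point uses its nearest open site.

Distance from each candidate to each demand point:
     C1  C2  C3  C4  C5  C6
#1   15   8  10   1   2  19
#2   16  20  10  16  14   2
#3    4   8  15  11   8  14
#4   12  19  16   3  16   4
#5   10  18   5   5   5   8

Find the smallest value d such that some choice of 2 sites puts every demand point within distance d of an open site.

Open {#3, #5}.
  Farthest demand point is C2 at distance 8 (to #3); all others are ≤ 8.
With {#1, #5} the worst case is 10.
With {#2, #3} the worst case is 11.
No size-2 selection achieves below 8.

8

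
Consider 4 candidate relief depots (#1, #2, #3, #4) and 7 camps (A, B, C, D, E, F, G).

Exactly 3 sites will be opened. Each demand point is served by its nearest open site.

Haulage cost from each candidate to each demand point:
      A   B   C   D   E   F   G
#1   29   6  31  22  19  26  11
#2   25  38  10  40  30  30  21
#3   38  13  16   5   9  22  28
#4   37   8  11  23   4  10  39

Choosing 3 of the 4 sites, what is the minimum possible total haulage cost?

Open {#1, #3, #4}.
  A→#1 29, B→#1 6, C→#4 11, D→#3 5, E→#4 4, F→#4 10, G→#1 11  ⇒ total 76.
Compare {#2, #3, #4}: total 83.
Compare {#1, #2, #3}: total 88.
No size-3 selection does better; minimum is 76.

76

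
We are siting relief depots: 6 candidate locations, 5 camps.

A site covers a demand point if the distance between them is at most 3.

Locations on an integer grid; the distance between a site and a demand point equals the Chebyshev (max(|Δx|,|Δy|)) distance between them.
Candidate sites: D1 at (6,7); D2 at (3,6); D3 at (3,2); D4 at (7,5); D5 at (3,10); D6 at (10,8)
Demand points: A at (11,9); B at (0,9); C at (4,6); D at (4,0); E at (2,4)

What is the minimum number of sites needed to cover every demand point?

Coverage sets (demand points within 3 of each site):
  D1: {C}
  D2: {B, C, E}
  D3: {D, E}
  D4: {C}
  D5: {B}
  D6: {A}
No 2 sites suffice: every size-2 union leaves at least one demand point uncovered.
But {D2, D3, D6} covers everything, so the minimum is 3.

3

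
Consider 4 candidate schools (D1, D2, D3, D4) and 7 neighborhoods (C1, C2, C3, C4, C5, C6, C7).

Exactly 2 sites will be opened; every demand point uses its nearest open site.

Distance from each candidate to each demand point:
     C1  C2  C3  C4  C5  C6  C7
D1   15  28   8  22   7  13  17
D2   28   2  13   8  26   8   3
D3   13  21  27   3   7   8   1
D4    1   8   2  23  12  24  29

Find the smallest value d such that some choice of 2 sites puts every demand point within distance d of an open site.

8

Open {D3, D4}.
  Farthest demand point is C2 at distance 8 (to D4); all others are ≤ 8.
With {D2, D4} the worst case is 12.
With {D2, D3} the worst case is 13.
No size-2 selection achieves below 8.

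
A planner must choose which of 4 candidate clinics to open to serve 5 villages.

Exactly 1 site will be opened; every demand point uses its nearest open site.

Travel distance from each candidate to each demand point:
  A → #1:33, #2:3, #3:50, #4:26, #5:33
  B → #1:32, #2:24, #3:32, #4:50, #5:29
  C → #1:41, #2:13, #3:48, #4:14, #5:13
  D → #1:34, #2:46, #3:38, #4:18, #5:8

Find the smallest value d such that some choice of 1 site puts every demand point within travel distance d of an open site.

46

Open {D}.
  Farthest demand point is #2 at travel distance 46 (to D); all others are ≤ 46.
With {C} the worst case is 48.
With {A} the worst case is 50.
No size-1 selection achieves below 46.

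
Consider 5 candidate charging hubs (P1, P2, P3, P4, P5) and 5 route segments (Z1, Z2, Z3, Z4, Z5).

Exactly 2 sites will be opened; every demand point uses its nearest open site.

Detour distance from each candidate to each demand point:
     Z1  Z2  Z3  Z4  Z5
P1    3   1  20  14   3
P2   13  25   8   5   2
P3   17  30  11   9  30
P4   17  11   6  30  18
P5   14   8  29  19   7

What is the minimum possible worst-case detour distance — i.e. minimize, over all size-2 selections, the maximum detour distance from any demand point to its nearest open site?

8

Open {P1, P2}.
  Farthest demand point is Z3 at detour distance 8 (to P2); all others are ≤ 8.
With {P1, P3} the worst case is 11.
With {P2, P4} the worst case is 13.
No size-2 selection achieves below 8.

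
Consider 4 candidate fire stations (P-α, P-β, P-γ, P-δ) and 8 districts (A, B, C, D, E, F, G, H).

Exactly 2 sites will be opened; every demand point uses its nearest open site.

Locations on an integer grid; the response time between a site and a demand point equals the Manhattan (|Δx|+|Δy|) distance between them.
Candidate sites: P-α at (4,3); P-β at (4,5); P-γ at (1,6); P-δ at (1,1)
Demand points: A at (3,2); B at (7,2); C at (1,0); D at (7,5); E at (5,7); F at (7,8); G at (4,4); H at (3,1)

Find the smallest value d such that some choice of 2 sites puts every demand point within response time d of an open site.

Open {P-α, P-β}.
  Farthest demand point is C at response time 6 (to P-α); all others are ≤ 6.
With {P-β, P-γ} the worst case is 6.
With {P-β, P-δ} the worst case is 6.
No size-2 selection achieves below 6.

6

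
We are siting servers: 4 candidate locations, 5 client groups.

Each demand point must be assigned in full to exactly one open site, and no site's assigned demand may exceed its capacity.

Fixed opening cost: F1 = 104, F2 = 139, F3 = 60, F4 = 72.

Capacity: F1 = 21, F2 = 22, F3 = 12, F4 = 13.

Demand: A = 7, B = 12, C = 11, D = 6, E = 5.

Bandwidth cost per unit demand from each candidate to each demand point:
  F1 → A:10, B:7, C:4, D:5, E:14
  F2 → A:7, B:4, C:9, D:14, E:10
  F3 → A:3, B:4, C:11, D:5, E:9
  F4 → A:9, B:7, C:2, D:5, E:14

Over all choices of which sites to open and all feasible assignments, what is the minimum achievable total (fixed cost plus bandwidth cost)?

Open {F1, F3, F4}; cheapest assignment that respects the capacities:
  F1 (cap 21, load 18): B, D — cost 12×7 + 6×5 = 114
  F3 (cap 12, load 12): A, E — cost 7×3 + 5×9 = 66
  F4 (cap 13, load 11): C — cost 11×2 = 22
  Shipping 202, fixed 236 → total 438.
  Any other capacity-feasible assignment to {F1, F3, F4} ships for at least 202.
Compare {F2, F3, F4}: its best feasible assignment gives total 465.
Compare {F1, F2, F3}: its best feasible assignment gives total 491.
Every other set of open sites that can feasibly serve all demand totals ≥ 465 even under its best assignment. Minimum: 438.

438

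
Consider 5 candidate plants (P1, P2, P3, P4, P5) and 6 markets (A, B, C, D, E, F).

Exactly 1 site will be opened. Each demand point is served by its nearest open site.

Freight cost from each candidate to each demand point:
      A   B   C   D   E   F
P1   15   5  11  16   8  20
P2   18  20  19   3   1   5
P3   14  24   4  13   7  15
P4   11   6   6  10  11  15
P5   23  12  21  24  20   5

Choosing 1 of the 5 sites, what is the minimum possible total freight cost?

59

Open {P4}.
  A→P4 11, B→P4 6, C→P4 6, D→P4 10, E→P4 11, F→P4 15  ⇒ total 59.
Compare {P2}: total 66.
Compare {P1}: total 75.
No size-1 selection does better; minimum is 59.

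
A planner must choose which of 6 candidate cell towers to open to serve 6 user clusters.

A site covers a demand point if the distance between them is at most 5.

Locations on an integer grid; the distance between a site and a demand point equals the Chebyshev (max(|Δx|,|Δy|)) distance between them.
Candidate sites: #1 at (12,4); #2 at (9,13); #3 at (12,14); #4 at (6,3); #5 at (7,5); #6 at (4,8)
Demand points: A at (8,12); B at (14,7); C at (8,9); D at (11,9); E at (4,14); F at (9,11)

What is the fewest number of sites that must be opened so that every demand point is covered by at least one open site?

2

Coverage sets (demand points within 5 of each site):
  #1: {B, C, D}
  #2: {A, C, D, E, F}
  #3: {A, C, D, F}
  #4: {}
  #5: {C, D}
  #6: {A, C, F}
No single site covers all 6 demand points.
But {#1, #2} covers everything, so the minimum is 2.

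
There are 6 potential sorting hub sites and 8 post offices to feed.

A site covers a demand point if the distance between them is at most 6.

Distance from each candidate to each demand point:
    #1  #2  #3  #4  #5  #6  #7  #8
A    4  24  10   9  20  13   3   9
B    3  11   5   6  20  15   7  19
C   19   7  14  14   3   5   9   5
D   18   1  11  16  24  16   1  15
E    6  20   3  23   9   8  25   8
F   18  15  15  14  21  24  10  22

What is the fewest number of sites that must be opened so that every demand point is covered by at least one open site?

3

Coverage sets (demand points within 6 of each site):
  A: {#1, #7}
  B: {#1, #3, #4}
  C: {#5, #6, #8}
  D: {#2, #7}
  E: {#1, #3}
  F: {}
No 2 sites suffice: every size-2 union leaves at least one demand point uncovered.
But {B, C, D} covers everything, so the minimum is 3.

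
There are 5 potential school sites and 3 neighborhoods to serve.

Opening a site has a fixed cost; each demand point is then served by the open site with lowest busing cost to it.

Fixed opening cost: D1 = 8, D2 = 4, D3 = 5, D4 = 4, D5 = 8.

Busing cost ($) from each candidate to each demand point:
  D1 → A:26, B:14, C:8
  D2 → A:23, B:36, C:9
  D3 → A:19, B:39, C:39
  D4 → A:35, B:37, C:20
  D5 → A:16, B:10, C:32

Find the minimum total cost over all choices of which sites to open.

47

Open {D2, D5}: assign each demand point to its cheapest open site.
  A→D5 16, B→D5 10, C→D2 9
  busing cost 35, fixed 12 → total 47.
Compare {D1, D5}: busing cost 34 + fixed 16 = 50.
Compare {D2, D4, D5}: busing cost 35 + fixed 16 = 51.
Compare {D2, D3, D5}: busing cost 35 + fixed 17 = 52.
All other subsets cost ≥ 50. Minimum total cost: 47.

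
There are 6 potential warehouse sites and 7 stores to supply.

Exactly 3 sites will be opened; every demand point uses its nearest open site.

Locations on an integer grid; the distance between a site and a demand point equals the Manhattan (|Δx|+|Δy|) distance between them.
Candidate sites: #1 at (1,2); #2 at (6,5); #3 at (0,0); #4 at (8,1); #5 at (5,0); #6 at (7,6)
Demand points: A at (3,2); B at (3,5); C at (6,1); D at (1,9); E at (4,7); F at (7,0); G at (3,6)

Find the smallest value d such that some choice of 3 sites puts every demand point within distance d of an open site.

7

Open {#1, #2, #3}.
  Farthest demand point is D at distance 7 (to #1); all others are ≤ 7.
With {#1, #2, #4} the worst case is 7.
With {#1, #2, #5} the worst case is 7.
No size-3 selection achieves below 7.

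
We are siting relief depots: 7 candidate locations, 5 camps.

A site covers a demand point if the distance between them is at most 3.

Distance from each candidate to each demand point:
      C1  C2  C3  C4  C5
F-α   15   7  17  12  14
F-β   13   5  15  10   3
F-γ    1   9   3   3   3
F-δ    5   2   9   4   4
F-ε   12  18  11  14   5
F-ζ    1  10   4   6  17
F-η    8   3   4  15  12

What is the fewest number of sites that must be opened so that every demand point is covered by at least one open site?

Coverage sets (demand points within 3 of each site):
  F-α: {}
  F-β: {C5}
  F-γ: {C1, C3, C4, C5}
  F-δ: {C2}
  F-ε: {}
  F-ζ: {C1}
  F-η: {C2}
No single site covers all 5 demand points.
But {F-γ, F-δ} covers everything, so the minimum is 2.

2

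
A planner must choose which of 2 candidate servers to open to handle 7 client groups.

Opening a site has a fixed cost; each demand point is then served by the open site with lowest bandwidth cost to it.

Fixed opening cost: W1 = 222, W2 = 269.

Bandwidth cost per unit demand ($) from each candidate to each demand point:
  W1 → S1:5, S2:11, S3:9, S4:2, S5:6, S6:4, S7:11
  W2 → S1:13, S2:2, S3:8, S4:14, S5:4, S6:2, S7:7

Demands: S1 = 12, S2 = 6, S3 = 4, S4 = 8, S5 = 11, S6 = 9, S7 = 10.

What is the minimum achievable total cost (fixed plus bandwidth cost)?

612

Open {W1}: assign each demand point to its cheapest open site.
  S1→W1 12×5=60, S2→W1 6×11=66, S3→W1 4×9=36, S4→W1 8×2=16, S5→W1 11×6=66, S6→W1 9×4=36, S7→W1 10×11=110
  bandwidth cost 390, fixed 222 → total 612.
Compare {W2}: bandwidth cost 444 + fixed 269 = 713.
Compare {W1, W2}: bandwidth cost 252 + fixed 491 = 743.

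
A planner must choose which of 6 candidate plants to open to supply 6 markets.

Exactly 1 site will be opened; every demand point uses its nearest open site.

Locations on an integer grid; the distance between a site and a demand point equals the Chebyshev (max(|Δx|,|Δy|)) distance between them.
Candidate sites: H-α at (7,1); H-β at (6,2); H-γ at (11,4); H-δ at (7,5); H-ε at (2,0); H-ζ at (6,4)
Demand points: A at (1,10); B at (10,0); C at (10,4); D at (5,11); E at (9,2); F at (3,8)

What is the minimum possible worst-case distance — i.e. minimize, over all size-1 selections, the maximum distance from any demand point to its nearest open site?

Open {H-δ}.
  Farthest demand point is A at distance 6 (to H-δ); all others are ≤ 6.
With {H-ζ} the worst case is 7.
With {H-β} the worst case is 9.
No size-1 selection achieves below 6.

6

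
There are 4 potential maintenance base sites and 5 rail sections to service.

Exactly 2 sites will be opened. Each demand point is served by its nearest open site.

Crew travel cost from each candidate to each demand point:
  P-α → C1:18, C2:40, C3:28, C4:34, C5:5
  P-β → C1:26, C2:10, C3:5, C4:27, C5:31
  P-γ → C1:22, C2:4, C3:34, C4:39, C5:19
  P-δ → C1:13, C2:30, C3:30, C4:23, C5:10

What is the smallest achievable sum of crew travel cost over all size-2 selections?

Open {P-β, P-δ}.
  C1→P-δ 13, C2→P-β 10, C3→P-β 5, C4→P-δ 23, C5→P-δ 10  ⇒ total 61.
Compare {P-α, P-β}: total 65.
Compare {P-β, P-γ}: total 77.
No size-2 selection does better; minimum is 61.

61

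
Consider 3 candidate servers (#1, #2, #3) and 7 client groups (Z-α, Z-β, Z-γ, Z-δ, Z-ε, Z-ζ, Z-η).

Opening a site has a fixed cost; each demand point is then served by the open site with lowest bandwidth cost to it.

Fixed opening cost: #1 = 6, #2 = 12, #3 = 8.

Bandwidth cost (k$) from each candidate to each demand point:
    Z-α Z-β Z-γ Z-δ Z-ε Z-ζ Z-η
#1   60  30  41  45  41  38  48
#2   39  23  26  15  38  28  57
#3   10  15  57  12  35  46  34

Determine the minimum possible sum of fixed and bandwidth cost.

180

Open {#2, #3}: assign each demand point to its cheapest open site.
  Z-α→#3 10, Z-β→#3 15, Z-γ→#2 26, Z-δ→#3 12, Z-ε→#3 35, Z-ζ→#2 28, Z-η→#3 34
  bandwidth cost 160, fixed 20 → total 180.
Compare {#1, #2, #3}: bandwidth cost 160 + fixed 26 = 186.
Compare {#1, #3}: bandwidth cost 185 + fixed 14 = 199.
Compare {#3}: bandwidth cost 209 + fixed 8 = 217.
All other subsets cost ≥ 186. Minimum total cost: 180.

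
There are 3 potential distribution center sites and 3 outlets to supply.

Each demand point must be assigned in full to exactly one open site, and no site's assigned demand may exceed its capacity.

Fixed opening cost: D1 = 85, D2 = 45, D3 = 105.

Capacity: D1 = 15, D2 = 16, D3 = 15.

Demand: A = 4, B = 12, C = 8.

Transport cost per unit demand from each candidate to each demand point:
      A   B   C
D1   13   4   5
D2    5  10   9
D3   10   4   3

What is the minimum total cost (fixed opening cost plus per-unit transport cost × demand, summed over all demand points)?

Open {D1, D2}; cheapest assignment that respects the capacities:
  D1 (cap 15, load 12): B — cost 12×4 = 48
  D2 (cap 16, load 12): A, C — cost 4×5 + 8×9 = 92
  Shipping 140, fixed 130 → total 270.
  Any other capacity-feasible assignment to {D1, D2} ships for at least 140.
Compare {D2, D3}: its best feasible assignment gives total 290.
Compare {D1, D3}: its best feasible assignment gives total 302.
Every other set of open sites that can feasibly serve all demand totals ≥ 290 even under its best assignment. Minimum: 270.

270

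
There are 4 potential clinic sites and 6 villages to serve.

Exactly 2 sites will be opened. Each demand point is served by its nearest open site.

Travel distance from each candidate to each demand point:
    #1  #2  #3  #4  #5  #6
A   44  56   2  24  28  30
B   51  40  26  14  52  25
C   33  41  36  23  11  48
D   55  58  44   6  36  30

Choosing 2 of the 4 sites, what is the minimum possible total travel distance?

140

Open {A, C}.
  #1→C 33, #2→C 41, #3→A 2, #4→C 23, #5→C 11, #6→A 30  ⇒ total 140.
Compare {B, C}: total 149.
Compare {A, B}: total 153.
No size-2 selection does better; minimum is 140.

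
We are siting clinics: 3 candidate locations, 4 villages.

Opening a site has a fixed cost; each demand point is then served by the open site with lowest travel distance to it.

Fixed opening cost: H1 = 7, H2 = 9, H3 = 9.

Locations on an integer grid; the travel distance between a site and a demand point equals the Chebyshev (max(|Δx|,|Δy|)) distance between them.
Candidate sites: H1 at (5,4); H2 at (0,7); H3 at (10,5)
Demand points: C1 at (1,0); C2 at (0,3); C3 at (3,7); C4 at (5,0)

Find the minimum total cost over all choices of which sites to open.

Open {H1}: assign each demand point to its cheapest open site.
  C1→H1 4, C2→H1 5, C3→H1 3, C4→H1 4
  travel distance 16, fixed 7 → total 23.
Compare {H2}: travel distance 21 + fixed 9 = 30.
Compare {H1, H2}: travel distance 15 + fixed 16 = 31.
Compare {H1, H3}: travel distance 16 + fixed 16 = 32.
All other subsets cost ≥ 30. Minimum total cost: 23.

23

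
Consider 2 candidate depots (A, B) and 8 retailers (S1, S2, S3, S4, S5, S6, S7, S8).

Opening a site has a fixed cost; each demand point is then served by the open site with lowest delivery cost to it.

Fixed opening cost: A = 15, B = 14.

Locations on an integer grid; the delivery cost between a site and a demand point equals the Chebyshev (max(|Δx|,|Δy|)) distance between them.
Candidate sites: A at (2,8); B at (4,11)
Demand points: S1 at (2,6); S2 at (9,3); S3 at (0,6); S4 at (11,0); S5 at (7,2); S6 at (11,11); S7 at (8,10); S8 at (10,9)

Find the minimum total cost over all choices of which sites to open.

64

Open {A}: assign each demand point to its cheapest open site.
  S1→A 2, S2→A 7, S3→A 2, S4→A 9, S5→A 6, S6→A 9, S7→A 6, S8→A 8
  delivery cost 49, fixed 15 → total 64.
Compare {B}: delivery cost 55 + fixed 14 = 69.
Compare {A, B}: delivery cost 43 + fixed 29 = 72.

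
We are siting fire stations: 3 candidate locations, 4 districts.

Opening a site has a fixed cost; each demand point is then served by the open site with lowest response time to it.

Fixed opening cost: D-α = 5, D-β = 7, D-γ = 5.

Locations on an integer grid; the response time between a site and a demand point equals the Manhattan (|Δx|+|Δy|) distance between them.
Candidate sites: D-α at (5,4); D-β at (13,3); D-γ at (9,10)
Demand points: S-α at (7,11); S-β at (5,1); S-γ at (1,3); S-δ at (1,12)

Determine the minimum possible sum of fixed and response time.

31

Open {D-α, D-γ}: assign each demand point to its cheapest open site.
  S-α→D-γ 3, S-β→D-α 3, S-γ→D-α 5, S-δ→D-γ 10
  response time 21, fixed 10 → total 31.
Compare {D-α}: response time 29 + fixed 5 = 34.
Compare {D-α, D-β, D-γ}: response time 21 + fixed 17 = 38.
Compare {D-α, D-β}: response time 29 + fixed 12 = 41.
All other subsets cost ≥ 34. Minimum total cost: 31.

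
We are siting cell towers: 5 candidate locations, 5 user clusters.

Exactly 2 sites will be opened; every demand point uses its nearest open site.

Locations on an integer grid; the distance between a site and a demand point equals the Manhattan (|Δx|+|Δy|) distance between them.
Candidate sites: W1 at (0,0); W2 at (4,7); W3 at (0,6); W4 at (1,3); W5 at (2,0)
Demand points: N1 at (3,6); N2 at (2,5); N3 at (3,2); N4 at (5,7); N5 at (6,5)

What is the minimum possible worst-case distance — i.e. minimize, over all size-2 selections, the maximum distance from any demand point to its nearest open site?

4

Open {W2, W4}.
  Farthest demand point is N5 at distance 4 (to W2); all others are ≤ 4.
With {W2, W5} the worst case is 4.
With {W1, W2} the worst case is 5.
No size-2 selection achieves below 4.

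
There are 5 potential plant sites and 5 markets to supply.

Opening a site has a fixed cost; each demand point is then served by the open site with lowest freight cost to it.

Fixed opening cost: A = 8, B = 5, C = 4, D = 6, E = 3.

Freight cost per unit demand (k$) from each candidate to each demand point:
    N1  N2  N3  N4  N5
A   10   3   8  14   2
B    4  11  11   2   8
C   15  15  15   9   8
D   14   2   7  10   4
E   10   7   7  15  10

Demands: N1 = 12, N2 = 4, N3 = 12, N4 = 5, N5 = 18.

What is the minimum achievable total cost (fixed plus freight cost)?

205

Open {A, B, D}: assign each demand point to its cheapest open site.
  N1→B 12×4=48, N2→D 4×2=8, N3→D 12×7=84, N4→B 5×2=10, N5→A 18×2=36
  freight cost 186, fixed 19 → total 205.
Compare {A, B, E}: freight cost 190 + fixed 16 = 206.
Compare {A, B, D, E}: freight cost 186 + fixed 22 = 208.
Compare {A, B, C, D}: freight cost 186 + fixed 23 = 209.
All other subsets cost ≥ 206. Minimum total cost: 205.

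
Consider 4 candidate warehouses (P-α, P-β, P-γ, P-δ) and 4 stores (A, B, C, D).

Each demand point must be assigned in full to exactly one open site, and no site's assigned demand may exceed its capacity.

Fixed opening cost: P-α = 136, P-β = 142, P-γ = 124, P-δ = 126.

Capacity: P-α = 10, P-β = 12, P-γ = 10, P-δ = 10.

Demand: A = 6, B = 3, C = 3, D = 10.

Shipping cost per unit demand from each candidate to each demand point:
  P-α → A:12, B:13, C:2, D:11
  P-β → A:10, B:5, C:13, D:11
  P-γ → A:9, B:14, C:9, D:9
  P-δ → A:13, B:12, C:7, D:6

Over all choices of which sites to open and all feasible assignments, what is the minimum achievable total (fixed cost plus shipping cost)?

Open {P-β, P-δ}; cheapest assignment that respects the capacities:
  P-β (cap 12, load 12): A, B, C — cost 6×10 + 3×5 + 3×13 = 114
  P-δ (cap 10, load 10): D — cost 10×6 = 60
  Shipping 174, fixed 268 → total 442.
  Any other capacity-feasible assignment to {P-β, P-δ} ships for at least 174.
Compare {P-β, P-γ}: its best feasible assignment gives total 470.
Compare {P-α, P-β}: its best feasible assignment gives total 502.
Every other set of open sites that can feasibly serve all demand totals ≥ 470 even under its best assignment. Minimum: 442.

442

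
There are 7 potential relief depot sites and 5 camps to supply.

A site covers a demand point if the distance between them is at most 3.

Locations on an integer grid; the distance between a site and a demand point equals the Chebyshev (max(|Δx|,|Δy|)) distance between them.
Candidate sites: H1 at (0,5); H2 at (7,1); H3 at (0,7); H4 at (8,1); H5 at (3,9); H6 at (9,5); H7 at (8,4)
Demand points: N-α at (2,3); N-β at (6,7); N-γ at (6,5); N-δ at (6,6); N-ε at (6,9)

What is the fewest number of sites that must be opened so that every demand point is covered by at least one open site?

3

Coverage sets (demand points within 3 of each site):
  H1: {N-α}
  H2: {}
  H3: {}
  H4: {}
  H5: {N-β, N-δ, N-ε}
  H6: {N-β, N-γ, N-δ}
  H7: {N-β, N-γ, N-δ}
No 2 sites suffice: every size-2 union leaves at least one demand point uncovered.
But {H1, H5, H6} covers everything, so the minimum is 3.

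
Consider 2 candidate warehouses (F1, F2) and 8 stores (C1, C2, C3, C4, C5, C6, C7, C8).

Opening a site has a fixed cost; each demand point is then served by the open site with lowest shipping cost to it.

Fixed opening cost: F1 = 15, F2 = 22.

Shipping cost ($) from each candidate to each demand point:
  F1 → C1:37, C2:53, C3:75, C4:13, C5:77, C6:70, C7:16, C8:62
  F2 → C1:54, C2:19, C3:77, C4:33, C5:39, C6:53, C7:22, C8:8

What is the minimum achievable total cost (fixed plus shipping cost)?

297

Open {F1, F2}: assign each demand point to its cheapest open site.
  C1→F1 37, C2→F2 19, C3→F1 75, C4→F1 13, C5→F2 39, C6→F2 53, C7→F1 16, C8→F2 8
  shipping cost 260, fixed 37 → total 297.
Compare {F2}: shipping cost 305 + fixed 22 = 327.
Compare {F1}: shipping cost 403 + fixed 15 = 418.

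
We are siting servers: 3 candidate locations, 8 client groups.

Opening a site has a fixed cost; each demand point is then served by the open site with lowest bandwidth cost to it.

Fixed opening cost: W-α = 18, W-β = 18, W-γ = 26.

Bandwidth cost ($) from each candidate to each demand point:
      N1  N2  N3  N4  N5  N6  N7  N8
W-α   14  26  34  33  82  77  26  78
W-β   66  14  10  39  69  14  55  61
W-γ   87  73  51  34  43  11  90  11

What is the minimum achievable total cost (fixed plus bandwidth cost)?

Open {W-α, W-β, W-γ}: assign each demand point to its cheapest open site.
  N1→W-α 14, N2→W-β 14, N3→W-β 10, N4→W-α 33, N5→W-γ 43, N6→W-γ 11, N7→W-α 26, N8→W-γ 11
  bandwidth cost 162, fixed 62 → total 224.
Compare {W-α, W-γ}: bandwidth cost 198 + fixed 44 = 242.
Compare {W-α, W-β}: bandwidth cost 241 + fixed 36 = 277.
Compare {W-β, W-γ}: bandwidth cost 244 + fixed 44 = 288.
All other subsets cost ≥ 242. Minimum total cost: 224.

224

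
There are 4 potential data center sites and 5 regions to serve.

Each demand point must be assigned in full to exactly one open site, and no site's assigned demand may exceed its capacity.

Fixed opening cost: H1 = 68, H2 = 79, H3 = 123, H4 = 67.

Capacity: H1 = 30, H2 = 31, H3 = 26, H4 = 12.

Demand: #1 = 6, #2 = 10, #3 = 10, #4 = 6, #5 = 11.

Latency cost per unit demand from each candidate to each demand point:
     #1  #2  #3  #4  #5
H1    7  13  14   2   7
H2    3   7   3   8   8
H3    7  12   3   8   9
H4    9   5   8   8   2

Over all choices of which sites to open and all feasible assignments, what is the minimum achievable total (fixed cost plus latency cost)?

354

Open {H1, H2}; cheapest assignment that respects the capacities:
  H1 (cap 30, load 17): #4, #5 — cost 6×2 + 11×7 = 89
  H2 (cap 31, load 26): #1, #2, #3 — cost 6×3 + 10×7 + 10×3 = 118
  Shipping 207, fixed 147 → total 354.
  Any other capacity-feasible assignment to {H1, H2} ships for at least 207.
Compare {H1, H2, H4}: its best feasible assignment gives total 366.
Compare {H2, H4}: its best feasible assignment gives total 436.
Every other set of open sites that can feasibly serve all demand totals ≥ 366 even under its best assignment. Minimum: 354.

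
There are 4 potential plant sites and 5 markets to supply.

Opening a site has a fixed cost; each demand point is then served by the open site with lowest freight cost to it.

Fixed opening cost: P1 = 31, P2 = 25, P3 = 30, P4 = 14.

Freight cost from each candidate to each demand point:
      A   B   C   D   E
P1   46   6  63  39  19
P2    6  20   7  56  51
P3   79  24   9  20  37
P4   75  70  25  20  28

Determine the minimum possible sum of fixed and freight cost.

120

Open {P2, P4}: assign each demand point to its cheapest open site.
  A→P2 6, B→P2 20, C→P2 7, D→P4 20, E→P4 28
  freight cost 81, fixed 39 → total 120.
Compare {P1, P2, P4}: freight cost 58 + fixed 70 = 128.
Compare {P1, P2}: freight cost 77 + fixed 56 = 133.
Compare {P1, P2, P3}: freight cost 58 + fixed 86 = 144.
All other subsets cost ≥ 128. Minimum total cost: 120.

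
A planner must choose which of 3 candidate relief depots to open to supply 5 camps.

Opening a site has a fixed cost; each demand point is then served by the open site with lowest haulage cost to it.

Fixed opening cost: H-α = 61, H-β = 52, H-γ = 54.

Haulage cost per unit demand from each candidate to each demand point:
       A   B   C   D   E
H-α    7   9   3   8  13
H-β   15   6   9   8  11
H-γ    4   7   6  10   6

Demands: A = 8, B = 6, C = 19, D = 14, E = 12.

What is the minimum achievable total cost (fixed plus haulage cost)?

Open {H-α, H-γ}: assign each demand point to its cheapest open site.
  A→H-γ 8×4=32, B→H-γ 6×7=42, C→H-α 19×3=57, D→H-α 14×8=112, E→H-γ 12×6=72
  haulage cost 315, fixed 115 → total 430.
Compare {H-γ}: haulage cost 400 + fixed 54 = 454.
Compare {H-β, H-γ}: haulage cost 366 + fixed 106 = 472.
Compare {H-α, H-β, H-γ}: haulage cost 309 + fixed 167 = 476.
All other subsets cost ≥ 454. Minimum total cost: 430.

430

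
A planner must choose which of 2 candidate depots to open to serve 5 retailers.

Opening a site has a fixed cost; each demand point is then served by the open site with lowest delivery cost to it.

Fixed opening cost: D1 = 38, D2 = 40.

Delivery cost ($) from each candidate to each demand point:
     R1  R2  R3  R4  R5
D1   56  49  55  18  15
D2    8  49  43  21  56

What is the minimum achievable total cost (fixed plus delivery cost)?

Open {D1, D2}: assign each demand point to its cheapest open site.
  R1→D2 8, R2→D1 49, R3→D2 43, R4→D1 18, R5→D1 15
  delivery cost 133, fixed 78 → total 211.
Compare {D2}: delivery cost 177 + fixed 40 = 217.
Compare {D1}: delivery cost 193 + fixed 38 = 231.

211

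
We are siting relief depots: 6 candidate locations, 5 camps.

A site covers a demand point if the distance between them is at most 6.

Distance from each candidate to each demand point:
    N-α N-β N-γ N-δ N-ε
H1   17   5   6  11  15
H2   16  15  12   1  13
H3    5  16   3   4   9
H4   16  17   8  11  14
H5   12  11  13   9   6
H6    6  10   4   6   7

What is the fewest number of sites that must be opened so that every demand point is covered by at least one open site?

3

Coverage sets (demand points within 6 of each site):
  H1: {N-β, N-γ}
  H2: {N-δ}
  H3: {N-α, N-γ, N-δ}
  H4: {}
  H5: {N-ε}
  H6: {N-α, N-γ, N-δ}
No 2 sites suffice: every size-2 union leaves at least one demand point uncovered.
But {H1, H3, H5} covers everything, so the minimum is 3.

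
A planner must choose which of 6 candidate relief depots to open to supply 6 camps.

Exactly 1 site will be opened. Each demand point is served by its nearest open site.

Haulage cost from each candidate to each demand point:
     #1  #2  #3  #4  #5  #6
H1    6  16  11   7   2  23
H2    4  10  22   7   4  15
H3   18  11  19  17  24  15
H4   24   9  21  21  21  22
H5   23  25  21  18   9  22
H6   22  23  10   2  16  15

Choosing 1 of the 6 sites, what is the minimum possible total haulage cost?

Open {H2}.
  #1→H2 4, #2→H2 10, #3→H2 22, #4→H2 7, #5→H2 4, #6→H2 15  ⇒ total 62.
Compare {H1}: total 65.
Compare {H6}: total 88.
No size-1 selection does better; minimum is 62.

62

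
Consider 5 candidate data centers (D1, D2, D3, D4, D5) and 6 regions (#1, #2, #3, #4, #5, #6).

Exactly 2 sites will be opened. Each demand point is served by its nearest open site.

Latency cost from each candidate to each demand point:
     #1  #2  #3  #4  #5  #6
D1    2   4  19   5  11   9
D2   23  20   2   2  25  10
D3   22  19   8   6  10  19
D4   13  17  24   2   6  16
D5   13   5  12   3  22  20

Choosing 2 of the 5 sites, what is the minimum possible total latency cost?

30

Open {D1, D2}.
  #1→D1 2, #2→D1 4, #3→D2 2, #4→D2 2, #5→D1 11, #6→D1 9  ⇒ total 30.
Compare {D1, D3}: total 38.
Compare {D1, D5}: total 41.
No size-2 selection does better; minimum is 30.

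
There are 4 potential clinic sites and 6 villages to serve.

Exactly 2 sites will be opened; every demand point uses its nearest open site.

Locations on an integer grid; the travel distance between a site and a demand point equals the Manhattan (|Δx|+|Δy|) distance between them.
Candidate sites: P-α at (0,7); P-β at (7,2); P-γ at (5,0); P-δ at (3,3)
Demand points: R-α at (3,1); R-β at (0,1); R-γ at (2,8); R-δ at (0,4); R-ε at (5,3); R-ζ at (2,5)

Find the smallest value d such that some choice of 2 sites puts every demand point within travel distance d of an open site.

5

Open {P-α, P-δ}.
  Farthest demand point is R-β at travel distance 5 (to P-δ); all others are ≤ 5.
With {P-α, P-β} the worst case is 6.
With {P-α, P-γ} the worst case is 6.
No size-2 selection achieves below 5.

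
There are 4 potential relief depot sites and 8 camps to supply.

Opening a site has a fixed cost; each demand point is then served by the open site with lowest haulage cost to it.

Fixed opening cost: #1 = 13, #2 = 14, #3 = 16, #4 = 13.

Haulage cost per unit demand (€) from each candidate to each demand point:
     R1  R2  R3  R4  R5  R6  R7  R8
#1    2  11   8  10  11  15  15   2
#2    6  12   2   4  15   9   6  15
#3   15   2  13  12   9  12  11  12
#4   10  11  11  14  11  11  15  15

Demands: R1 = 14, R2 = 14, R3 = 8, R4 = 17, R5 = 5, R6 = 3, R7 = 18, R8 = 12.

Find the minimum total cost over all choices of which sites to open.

Open {#1, #2, #3}: assign each demand point to its cheapest open site.
  R1→#1 14×2=28, R2→#3 14×2=28, R3→#2 8×2=16, R4→#2 17×4=68, R5→#3 5×9=45, R6→#2 3×9=27, R7→#2 18×6=108, R8→#1 12×2=24
  haulage cost 344, fixed 43 → total 387.
Compare {#1, #2, #3, #4}: haulage cost 344 + fixed 56 = 400.
Compare {#1, #2}: haulage cost 480 + fixed 27 = 507.
Compare {#1, #2, #4}: haulage cost 480 + fixed 40 = 520.
All other subsets cost ≥ 400. Minimum total cost: 387.

387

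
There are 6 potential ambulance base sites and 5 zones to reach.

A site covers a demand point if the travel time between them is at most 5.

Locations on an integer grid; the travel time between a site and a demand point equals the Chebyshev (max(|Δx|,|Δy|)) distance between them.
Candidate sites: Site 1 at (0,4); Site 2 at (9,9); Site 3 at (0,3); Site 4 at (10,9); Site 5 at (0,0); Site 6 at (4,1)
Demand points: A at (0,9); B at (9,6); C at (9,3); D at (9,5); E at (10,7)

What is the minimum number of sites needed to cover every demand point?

Coverage sets (demand points within 5 of each site):
  Site 1: {A}
  Site 2: {B, D, E}
  Site 3: {}
  Site 4: {B, D, E}
  Site 5: {}
  Site 6: {B, C, D}
No 2 sites suffice: every size-2 union leaves at least one demand point uncovered.
But {Site 1, Site 2, Site 6} covers everything, so the minimum is 3.

3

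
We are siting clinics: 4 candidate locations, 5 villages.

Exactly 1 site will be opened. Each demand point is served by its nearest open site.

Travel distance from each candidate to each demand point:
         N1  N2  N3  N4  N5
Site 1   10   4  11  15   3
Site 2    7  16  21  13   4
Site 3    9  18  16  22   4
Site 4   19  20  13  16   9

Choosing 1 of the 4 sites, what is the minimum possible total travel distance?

Open {Site 1}.
  N1→Site 1 10, N2→Site 1 4, N3→Site 1 11, N4→Site 1 15, N5→Site 1 3  ⇒ total 43.
Compare {Site 2}: total 61.
Compare {Site 3}: total 69.
No size-1 selection does better; minimum is 43.

43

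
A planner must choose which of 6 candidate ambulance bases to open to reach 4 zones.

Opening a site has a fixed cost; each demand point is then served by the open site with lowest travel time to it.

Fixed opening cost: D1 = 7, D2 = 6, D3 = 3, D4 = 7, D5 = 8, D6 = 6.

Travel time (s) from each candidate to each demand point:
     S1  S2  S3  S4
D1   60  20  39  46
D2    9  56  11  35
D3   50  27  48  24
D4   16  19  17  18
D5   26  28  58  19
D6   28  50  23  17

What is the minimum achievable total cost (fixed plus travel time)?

Open {D2, D4}: assign each demand point to its cheapest open site.
  S1→D2 9, S2→D4 19, S3→D2 11, S4→D4 18
  travel time 57, fixed 13 → total 70.
Compare {D2, D3, D4}: travel time 57 + fixed 16 = 73.
Compare {D2, D4, D6}: travel time 56 + fixed 19 = 75.
Compare {D1, D2, D6}: travel time 57 + fixed 19 = 76.
All other subsets cost ≥ 73. Minimum total cost: 70.

70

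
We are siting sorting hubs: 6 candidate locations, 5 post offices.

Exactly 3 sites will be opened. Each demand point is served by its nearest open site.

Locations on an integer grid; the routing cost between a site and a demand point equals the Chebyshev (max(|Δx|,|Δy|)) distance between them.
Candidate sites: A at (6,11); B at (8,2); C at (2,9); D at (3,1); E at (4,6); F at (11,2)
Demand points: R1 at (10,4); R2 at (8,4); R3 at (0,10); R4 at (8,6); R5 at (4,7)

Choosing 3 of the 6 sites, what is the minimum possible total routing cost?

11

Open {B, C, E}.
  R1→B 2, R2→B 2, R3→C 2, R4→B 4, R5→E 1  ⇒ total 11.
Compare {A, B, C}: total 12.
Compare {B, C, D}: total 12.
No size-3 selection does better; minimum is 11.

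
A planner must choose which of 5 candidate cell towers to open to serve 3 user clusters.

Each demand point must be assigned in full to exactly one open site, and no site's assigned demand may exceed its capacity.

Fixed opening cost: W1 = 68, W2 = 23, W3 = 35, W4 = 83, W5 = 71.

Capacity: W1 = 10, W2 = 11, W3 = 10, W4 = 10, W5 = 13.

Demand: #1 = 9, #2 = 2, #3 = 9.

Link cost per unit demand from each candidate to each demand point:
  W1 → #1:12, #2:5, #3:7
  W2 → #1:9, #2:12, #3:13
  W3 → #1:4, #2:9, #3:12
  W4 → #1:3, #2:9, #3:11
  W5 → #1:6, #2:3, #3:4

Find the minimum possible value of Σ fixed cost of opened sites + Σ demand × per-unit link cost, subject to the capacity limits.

184

Open {W3, W5}; cheapest assignment that respects the capacities:
  W3 (cap 10, load 9): #1 — cost 9×4 = 36
  W5 (cap 13, load 11): #2, #3 — cost 2×3 + 9×4 = 42
  Shipping 78, fixed 106 → total 184.
  Any other capacity-feasible assignment to {W3, W5} ships for at least 78.
Compare {W2, W3, W5}: its best feasible assignment gives total 207.
Compare {W2, W5}: its best feasible assignment gives total 217.
Every other set of open sites that can feasibly serve all demand totals ≥ 207 even under its best assignment. Minimum: 184.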